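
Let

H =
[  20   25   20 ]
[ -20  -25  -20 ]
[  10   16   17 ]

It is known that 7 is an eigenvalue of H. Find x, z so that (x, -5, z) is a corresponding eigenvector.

5, 3

We need (H - 7I)v = 0.
H - 7I = [[13, 25, 20], [-20, -32, -20], [10, 16, 10]].
Row 1: (13)·x + (25)·-5 + (20)·z = 0
Row 2: (-20)·x + (-32)·-5 + (-20)·z = 0
Row 3: (10)·x + (16)·-5 + (10)·z = 0
Solving gives x = 5, z = 3.
Check: H·(5, -5, 3) = (35, -35, 21) = 7·(5, -5, 3).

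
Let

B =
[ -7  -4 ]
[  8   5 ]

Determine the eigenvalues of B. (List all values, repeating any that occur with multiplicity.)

det(B - rI) = (-7 - r)(5 - r) - (-4)·(8) = r^2 + 2r - 3.
This factors as (r + 3)·(r - 1) = 0.
Eigenvalues: -3, 1.

-3, 1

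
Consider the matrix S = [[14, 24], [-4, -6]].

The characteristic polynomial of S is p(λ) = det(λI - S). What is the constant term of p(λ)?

p(λ) = λ^2 - 8λ + 12.
The constant term is 12.

12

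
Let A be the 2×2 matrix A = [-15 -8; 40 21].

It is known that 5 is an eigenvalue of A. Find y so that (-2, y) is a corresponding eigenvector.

5

We need (A - 5I)v = 0.
A - 5I = [[-20, -8], [40, 16]].
Row 1: (-20)·-2 + (-8)·y = 0
Row 2: (40)·-2 + (16)·y = 0
Solving gives y = 5.
Check: A·(-2, 5) = (-10, 25) = 5·(-2, 5).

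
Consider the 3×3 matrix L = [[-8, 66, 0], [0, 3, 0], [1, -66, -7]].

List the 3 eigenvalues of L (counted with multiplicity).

The characteristic polynomial is p(lambda) = det(lambda·I - L).
Expanding along the first row, p(lambda) = lambda^3 + 12·lambda^2 + 11·lambda - 168.
Try lambda = -8: p(-8) = 0, so -8 is a root.
Dividing by (lambda + 8) leaves lambda^2 + 4·lambda - 21.
The quadratic factors as (lambda + 7)·(lambda - 3).
Eigenvalues: -8, -7, 3.

-8, -7, 3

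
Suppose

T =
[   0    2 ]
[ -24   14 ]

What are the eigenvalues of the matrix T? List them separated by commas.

6, 8

det(T - λI) = (0 - λ)(14 - λ) - (2)·(-24) = λ^2 - 14λ + 48.
This factors as (λ - 6)·(λ - 8) = 0.
Eigenvalues: 6, 8.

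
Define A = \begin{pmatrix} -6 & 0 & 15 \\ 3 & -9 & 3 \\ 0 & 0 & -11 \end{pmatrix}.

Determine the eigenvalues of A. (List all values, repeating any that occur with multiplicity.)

-11, -9, -6

Set up det(tI - A) = 0.
Expanding the 3×3 determinant: p(t) = t^3 + 26t^2 + 219t + 594.
Rational-root test: t = -6 gives p(-6) = 0.
Dividing by (t + 6) leaves t^2 + 20t + 99.
The quadratic factors as (t + 11)·(t + 9).
Eigenvalues: -11, -9, -6.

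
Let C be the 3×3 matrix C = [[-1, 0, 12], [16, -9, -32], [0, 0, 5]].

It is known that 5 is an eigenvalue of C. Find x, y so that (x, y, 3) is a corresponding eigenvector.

We need (C - 5I)v = 0.
C - 5I = [[-6, 0, 12], [16, -14, -32], [0, 0, 0]].
Row 1: (-6)·x + (0)·y + (12)·3 = 0
Row 2: (16)·x + (-14)·y + (-32)·3 = 0
Row 3: (0)·x + (0)·y + (0)·3 = 0
Solving gives x = 6, y = 0.
Check: C·(6, 0, 3) = (30, 0, 15) = 5·(6, 0, 3).

6, 0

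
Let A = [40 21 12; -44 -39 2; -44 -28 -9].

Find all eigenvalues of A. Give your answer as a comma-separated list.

Compute the characteristic polynomial p(lambda) = det(lambda·I - A).
Expanding the 3×3 determinant: p(lambda) = lambda^3 + 8·lambda^2 - 61·lambda - 308.
Since p(7) = 0, lambda = 7 is a root.
Dividing by (lambda - 7) leaves lambda^2 + 15·lambda + 44.
The quadratic factors as (lambda + 11)·(lambda + 4).
Eigenvalues: -11, -4, 7.

-11, -4, 7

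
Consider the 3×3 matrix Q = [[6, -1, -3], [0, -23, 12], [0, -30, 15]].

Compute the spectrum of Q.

-5, -3, 6

The characteristic polynomial is p(μ) = det(μI - Q).
Expanding the 3×3 determinant: p(μ) = μ^3 + 2μ^2 - 33μ - 90.
Rational-root test: μ = -3 gives p(-3) = 0.
Dividing by (μ + 3) leaves μ^2 - μ - 30.
The quadratic factors as (μ + 5)·(μ - 6).
Eigenvalues: -5, -3, 6.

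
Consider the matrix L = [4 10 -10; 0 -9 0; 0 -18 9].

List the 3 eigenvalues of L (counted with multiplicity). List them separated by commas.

The characteristic polynomial is p(lambda) = det(lambda·I - L).
Expanding the 3×3 determinant: p(lambda) = lambda^3 - 4·lambda^2 - 81·lambda + 324.
Since p(4) = 0, lambda = 4 is a root.
Factor out (lambda - 4): p(lambda) = (lambda - 4)·(lambda^2 - 81).
The quadratic factors as (lambda + 9)·(lambda - 9).
Eigenvalues: -9, 4, 9.

-9, 4, 9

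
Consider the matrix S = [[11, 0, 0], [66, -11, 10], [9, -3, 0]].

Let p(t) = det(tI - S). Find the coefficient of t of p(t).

p(t) = t^3 - 91t - 330.
The coefficient of t is -91.

-91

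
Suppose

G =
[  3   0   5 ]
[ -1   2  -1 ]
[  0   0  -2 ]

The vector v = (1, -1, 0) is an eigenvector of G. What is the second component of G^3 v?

-27

First find the eigenvalue: Gv = (3, -3, 0) = 3·(1, -1, 0), so λ = 3.
Then G^3 v = λ^3·v = 3^3·(1, -1, 0) = 27·(1, -1, 0) = (27, -27, 0).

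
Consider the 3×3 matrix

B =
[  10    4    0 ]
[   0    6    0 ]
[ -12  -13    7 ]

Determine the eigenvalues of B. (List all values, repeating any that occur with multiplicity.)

6, 7, 10

Compute the characteristic polynomial p(s) = det(sI - B).
Expanding along the first row, p(s) = s^3 - 23s^2 + 172s - 420.
Rational-root test: s = 6 gives p(6) = 0.
Dividing by (s - 6) leaves s^2 - 17s + 70.
The quadratic factors as (s - 7)·(s - 10).
Eigenvalues: 6, 7, 10.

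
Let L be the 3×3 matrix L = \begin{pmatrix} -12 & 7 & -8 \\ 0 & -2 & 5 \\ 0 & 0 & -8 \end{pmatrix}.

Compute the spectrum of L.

L is upper triangular, so its eigenvalues are the diagonal entries.
Diagonal: -12, -2, -8.

-12, -8, -2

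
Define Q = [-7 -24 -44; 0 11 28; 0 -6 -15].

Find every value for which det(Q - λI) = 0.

-7, -3, -1

Compute the characteristic polynomial p(λ) = det(λI - Q).
Expanding the 3×3 determinant: p(λ) = λ^3 + 11λ^2 + 31λ + 21.
Since p(-1) = 0, λ = -1 is a root.
Dividing by (λ + 1) leaves λ^2 + 10λ + 21.
The quadratic factors as (λ + 7)·(λ + 3).
Eigenvalues: -7, -3, -1.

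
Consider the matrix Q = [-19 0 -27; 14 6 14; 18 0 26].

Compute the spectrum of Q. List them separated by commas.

-1, 6, 8

Set up det(lambda·I - Q) = 0.
Cofactor expansion gives p(lambda) = lambda^3 - 13·lambda^2 + 34·lambda + 48.
Since p(6) = 0, lambda = 6 is a root.
Dividing by (lambda - 6) leaves lambda^2 - 7·lambda - 8.
The quadratic factors as (lambda + 1)·(lambda - 8).
Eigenvalues: -1, 6, 8.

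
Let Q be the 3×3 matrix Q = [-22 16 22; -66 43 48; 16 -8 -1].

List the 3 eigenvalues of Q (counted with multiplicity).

Set up det(λI - Q) = 0.
Expanding the 3×3 determinant: p(λ) = λ^3 - 20λ^2 + 121λ - 210.
Rational-root test: λ = 7 gives p(7) = 0.
Factor out (λ - 7): p(λ) = (λ - 7)·(λ^2 - 13λ + 30).
The quadratic factors as (λ - 3)·(λ - 10).
Eigenvalues: 3, 7, 10.

3, 7, 10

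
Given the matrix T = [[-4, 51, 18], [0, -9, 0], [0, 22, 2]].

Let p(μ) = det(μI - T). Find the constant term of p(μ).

p(μ) = μ^3 + 11μ^2 + 10μ - 72.
The constant term is -72.

-72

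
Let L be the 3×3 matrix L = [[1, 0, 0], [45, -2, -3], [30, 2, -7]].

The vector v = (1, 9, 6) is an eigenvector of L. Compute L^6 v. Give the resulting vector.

First find the eigenvalue: Lv = (1, 9, 6) = 1·(1, 9, 6), so λ = 1.
Then L^6 v = λ^6·v = 1^6·(1, 9, 6) = 1·(1, 9, 6) = (1, 9, 6).

(1, 9, 6)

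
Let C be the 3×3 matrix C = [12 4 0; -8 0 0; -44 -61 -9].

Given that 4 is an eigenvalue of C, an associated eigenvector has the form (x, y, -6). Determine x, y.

-1, 2

We need (C - 4I)v = 0.
C - 4I = [[8, 4, 0], [-8, -4, 0], [-44, -61, -13]].
Row 1: (8)·x + (4)·y + (0)·-6 = 0
Row 2: (-8)·x + (-4)·y + (0)·-6 = 0
Row 3: (-44)·x + (-61)·y + (-13)·-6 = 0
Solving gives x = -1, y = 2.
Check: C·(-1, 2, -6) = (-4, 8, -24) = 4·(-1, 2, -6).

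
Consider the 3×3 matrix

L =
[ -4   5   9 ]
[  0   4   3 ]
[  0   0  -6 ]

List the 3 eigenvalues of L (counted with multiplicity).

-6, -4, 4

L is upper triangular, so its eigenvalues are the diagonal entries.
Diagonal: -4, 4, -6.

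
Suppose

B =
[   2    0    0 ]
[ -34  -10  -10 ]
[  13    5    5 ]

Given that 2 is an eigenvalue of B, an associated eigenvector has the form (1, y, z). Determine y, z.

-2, -1

We need (B - 2I)v = 0.
B - 2I = [[0, 0, 0], [-34, -12, -10], [13, 5, 3]].
Row 1: (0)·1 + (0)·y + (0)·z = 0
Row 2: (-34)·1 + (-12)·y + (-10)·z = 0
Row 3: (13)·1 + (5)·y + (3)·z = 0
Solving gives y = -2, z = -1.
Check: B·(1, -2, -1) = (2, -4, -2) = 2·(1, -2, -1).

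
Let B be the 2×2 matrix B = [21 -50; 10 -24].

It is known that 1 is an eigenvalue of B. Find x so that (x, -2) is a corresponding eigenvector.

-5

We need (B - 1I)v = 0.
B - 1I = [[20, -50], [10, -25]].
Row 1: (20)·x + (-50)·-2 = 0
Row 2: (10)·x + (-25)·-2 = 0
Solving gives x = -5.
Check: B·(-5, -2) = (-5, -2) = 1·(-5, -2).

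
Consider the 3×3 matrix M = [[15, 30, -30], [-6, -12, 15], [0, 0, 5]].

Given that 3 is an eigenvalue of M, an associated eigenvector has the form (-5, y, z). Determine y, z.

We need (M - 3I)v = 0.
M - 3I = [[12, 30, -30], [-6, -15, 15], [0, 0, 2]].
Row 1: (12)·-5 + (30)·y + (-30)·z = 0
Row 2: (-6)·-5 + (-15)·y + (15)·z = 0
Row 3: (0)·-5 + (0)·y + (2)·z = 0
Solving gives y = 2, z = 0.
Check: M·(-5, 2, 0) = (-15, 6, 0) = 3·(-5, 2, 0).

2, 0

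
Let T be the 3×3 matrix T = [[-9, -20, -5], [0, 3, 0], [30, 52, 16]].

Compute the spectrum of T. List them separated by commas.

Set up det(λI - T) = 0.
Expanding along the first row, p(λ) = λ^3 - 10λ^2 + 27λ - 18.
Try λ = 1: p(1) = 0, so 1 is a root.
Factor out (λ - 1): p(λ) = (λ - 1)·(λ^2 - 9λ + 18).
The quadratic factors as (λ - 3)·(λ - 6).
Eigenvalues: 1, 3, 6.

1, 3, 6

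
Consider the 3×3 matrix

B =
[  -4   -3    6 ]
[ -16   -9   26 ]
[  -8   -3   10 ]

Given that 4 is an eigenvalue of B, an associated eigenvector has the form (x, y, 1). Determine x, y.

0, 2

We need (B - 4I)v = 0.
B - 4I = [[-8, -3, 6], [-16, -13, 26], [-8, -3, 6]].
Row 1: (-8)·x + (-3)·y + (6)·1 = 0
Row 2: (-16)·x + (-13)·y + (26)·1 = 0
Row 3: (-8)·x + (-3)·y + (6)·1 = 0
Solving gives x = 0, y = 2.
Check: B·(0, 2, 1) = (0, 8, 4) = 4·(0, 2, 1).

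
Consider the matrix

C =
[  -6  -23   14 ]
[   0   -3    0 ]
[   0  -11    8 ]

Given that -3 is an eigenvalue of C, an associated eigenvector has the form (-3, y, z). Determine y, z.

1, 1

We need (C + 3I)v = 0.
C + 3I = [[-3, -23, 14], [0, 0, 0], [0, -11, 11]].
Row 1: (-3)·-3 + (-23)·y + (14)·z = 0
Row 2: (0)·-3 + (0)·y + (0)·z = 0
Row 3: (0)·-3 + (-11)·y + (11)·z = 0
Solving gives y = 1, z = 1.
Check: C·(-3, 1, 1) = (9, -3, -3) = -3·(-3, 1, 1).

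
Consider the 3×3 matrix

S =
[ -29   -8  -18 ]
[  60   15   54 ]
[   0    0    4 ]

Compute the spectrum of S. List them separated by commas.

The characteristic polynomial is p(λ) = det(λI - S).
Expanding the 3×3 determinant: p(λ) = λ^3 + 10λ^2 - 11λ - 180.
Since p(-5) = 0, λ = -5 is a root.
Factor out (λ + 5): p(λ) = (λ + 5)·(λ^2 + 5λ - 36).
The quadratic factors as (λ + 9)·(λ - 4).
Eigenvalues: -9, -5, 4.

-9, -5, 4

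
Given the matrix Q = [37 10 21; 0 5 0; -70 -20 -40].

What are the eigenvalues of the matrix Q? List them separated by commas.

Compute the characteristic polynomial p(lambda) = det(lambda·I - Q).
Cofactor expansion gives p(lambda) = lambda^3 - 2·lambda^2 - 25·lambda + 50.
Since p(5) = 0, lambda = 5 is a root.
Dividing by (lambda - 5) leaves lambda^2 + 3·lambda - 10.
The quadratic factors as (lambda + 5)·(lambda - 2).
Eigenvalues: -5, 2, 5.

-5, 2, 5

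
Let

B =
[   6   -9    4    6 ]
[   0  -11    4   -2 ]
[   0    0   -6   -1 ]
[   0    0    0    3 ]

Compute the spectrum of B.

B is upper triangular, so its eigenvalues are the diagonal entries.
Diagonal: 6, -11, -6, 3.

-11, -6, 3, 6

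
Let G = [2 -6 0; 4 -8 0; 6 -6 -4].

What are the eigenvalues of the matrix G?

The characteristic polynomial is p(lambda) = det(lambda·I - G).
Expanding the 3×3 determinant: p(lambda) = lambda^3 + 10·lambda^2 + 32·lambda + 32.
Rational-root test: lambda = -2 gives p(-2) = 0.
Factor out (lambda + 2): p(lambda) = (lambda + 2)·(lambda^2 + 8·lambda + 16).
The quadratic factor is (lambda + 4)^2.
Eigenvalues: -4, -4, -2.

-4, -4, -2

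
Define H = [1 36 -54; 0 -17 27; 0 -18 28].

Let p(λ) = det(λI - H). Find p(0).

p(0) = det(0·I − H) = det(−H) = (−1)^3·det(H).
det(H) = 10, so p(0) = -10.

-10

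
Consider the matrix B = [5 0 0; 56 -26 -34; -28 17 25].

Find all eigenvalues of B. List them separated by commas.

-9, 5, 8

The characteristic polynomial is p(r) = det(rI - B).
Cofactor expansion gives p(r) = r^3 - 4r^2 - 77r + 360.
Rational-root test: r = -9 gives p(-9) = 0.
Dividing by (r + 9) leaves r^2 - 13r + 40.
The quadratic factors as (r - 5)·(r - 8).
Eigenvalues: -9, 5, 8.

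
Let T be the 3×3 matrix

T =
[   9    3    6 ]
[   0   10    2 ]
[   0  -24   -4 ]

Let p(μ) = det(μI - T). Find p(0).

p(0) = det(0·I − T) = det(−T) = (−1)^3·det(T).
det(T) = 72, so p(0) = -72.

-72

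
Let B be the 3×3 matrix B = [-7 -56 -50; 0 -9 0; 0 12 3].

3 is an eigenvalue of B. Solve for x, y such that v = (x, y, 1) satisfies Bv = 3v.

We need (B - 3I)v = 0.
B - 3I = [[-10, -56, -50], [0, -12, 0], [0, 12, 0]].
Row 1: (-10)·x + (-56)·y + (-50)·1 = 0
Row 2: (0)·x + (-12)·y + (0)·1 = 0
Row 3: (0)·x + (12)·y + (0)·1 = 0
Solving gives x = -5, y = 0.
Check: B·(-5, 0, 1) = (-15, 0, 3) = 3·(-5, 0, 1).

-5, 0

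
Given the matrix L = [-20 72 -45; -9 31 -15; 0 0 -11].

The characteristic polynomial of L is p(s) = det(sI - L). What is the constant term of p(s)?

308

p(s) = s^3 - 93s + 308.
The constant term is 308.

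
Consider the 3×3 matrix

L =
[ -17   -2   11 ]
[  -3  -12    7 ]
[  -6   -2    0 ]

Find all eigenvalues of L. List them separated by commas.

-11, -10, -8

Compute the characteristic polynomial p(λ) = det(λI - L).
Expanding the 3×3 determinant: p(λ) = λ^3 + 29λ^2 + 278λ + 880.
Since p(-8) = 0, λ = -8 is a root.
Factor out (λ + 8): p(λ) = (λ + 8)·(λ^2 + 21λ + 110).
The quadratic factors as (λ + 11)·(λ + 10).
Eigenvalues: -11, -10, -8.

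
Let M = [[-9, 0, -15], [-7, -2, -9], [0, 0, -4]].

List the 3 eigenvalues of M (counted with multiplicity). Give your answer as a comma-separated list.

The characteristic polynomial is p(t) = det(tI - M).
Expanding the 3×3 determinant: p(t) = t^3 + 15t^2 + 62t + 72.
Since p(-4) = 0, t = -4 is a root.
Dividing by (t + 4) leaves t^2 + 11t + 18.
The quadratic factors as (t + 9)·(t + 2).
Eigenvalues: -9, -4, -2.

-9, -4, -2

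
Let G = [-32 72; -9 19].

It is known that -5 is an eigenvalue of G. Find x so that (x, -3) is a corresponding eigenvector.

We need (G + 5I)v = 0.
G + 5I = [[-27, 72], [-9, 24]].
Row 1: (-27)·x + (72)·-3 = 0
Row 2: (-9)·x + (24)·-3 = 0
Solving gives x = -8.
Check: G·(-8, -3) = (40, 15) = -5·(-8, -3).

-8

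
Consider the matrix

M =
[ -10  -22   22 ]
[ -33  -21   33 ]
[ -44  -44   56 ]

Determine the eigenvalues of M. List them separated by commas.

Compute the characteristic polynomial p(μ) = det(μI - M).
Cofactor expansion gives p(μ) = μ^3 - 25μ^2 + 168μ - 144.
Rational-root test: μ = 1 gives p(1) = 0.
Factor out (μ - 1): p(μ) = (μ - 1)·(μ^2 - 24μ + 144).
The quadratic factor is (μ - 12)^2.
Eigenvalues: 1, 12, 12.

1, 12, 12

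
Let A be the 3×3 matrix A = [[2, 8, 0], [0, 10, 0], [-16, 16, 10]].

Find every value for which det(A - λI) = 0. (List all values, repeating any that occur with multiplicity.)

Set up det(rI - A) = 0.
Cofactor expansion gives p(r) = r^3 - 22r^2 + 140r - 200.
Since p(10) = 0, r = 10 is a root.
Factor out (r - 10): p(r) = (r - 10)·(r^2 - 12r + 20).
The quadratic factors as (r - 2)·(r - 10).
Eigenvalues: 2, 10, 10.

2, 10, 10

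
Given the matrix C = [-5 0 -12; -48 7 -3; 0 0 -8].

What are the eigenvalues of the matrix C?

-8, -5, 7

The characteristic polynomial is p(lambda) = det(lambda·I - C).
Cofactor expansion gives p(lambda) = lambda^3 + 6·lambda^2 - 51·lambda - 280.
Try lambda = -5: p(-5) = 0, so -5 is a root.
Dividing by (lambda + 5) leaves lambda^2 + lambda - 56.
The quadratic factors as (lambda + 8)·(lambda - 7).
Eigenvalues: -8, -5, 7.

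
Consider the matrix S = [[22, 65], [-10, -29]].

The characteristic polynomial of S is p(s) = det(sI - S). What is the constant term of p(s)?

12

p(s) = s^2 + 7s + 12.
The constant term is 12.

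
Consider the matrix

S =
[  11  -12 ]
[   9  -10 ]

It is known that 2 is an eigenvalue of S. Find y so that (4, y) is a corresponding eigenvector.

We need (S - 2I)v = 0.
S - 2I = [[9, -12], [9, -12]].
Row 1: (9)·4 + (-12)·y = 0
Row 2: (9)·4 + (-12)·y = 0
Solving gives y = 3.
Check: S·(4, 3) = (8, 6) = 2·(4, 3).

3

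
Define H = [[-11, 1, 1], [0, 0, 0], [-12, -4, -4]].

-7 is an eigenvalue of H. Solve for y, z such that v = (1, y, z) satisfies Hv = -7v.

We need (H + 7I)v = 0.
H + 7I = [[-4, 1, 1], [0, 7, 0], [-12, -4, 3]].
Row 1: (-4)·1 + (1)·y + (1)·z = 0
Row 2: (0)·1 + (7)·y + (0)·z = 0
Row 3: (-12)·1 + (-4)·y + (3)·z = 0
Solving gives y = 0, z = 4.
Check: H·(1, 0, 4) = (-7, 0, -28) = -7·(1, 0, 4).

0, 4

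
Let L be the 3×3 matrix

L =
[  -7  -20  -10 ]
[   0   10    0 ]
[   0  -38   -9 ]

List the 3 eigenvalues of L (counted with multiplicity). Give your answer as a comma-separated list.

-9, -7, 10

The characteristic polynomial is p(lambda) = det(lambda·I - L).
Expanding along the first row, p(lambda) = lambda^3 + 6·lambda^2 - 97·lambda - 630.
Try lambda = -9: p(-9) = 0, so -9 is a root.
Factor out (lambda + 9): p(lambda) = (lambda + 9)·(lambda^2 - 3·lambda - 70).
The quadratic factors as (lambda + 7)·(lambda - 10).
Eigenvalues: -9, -7, 10.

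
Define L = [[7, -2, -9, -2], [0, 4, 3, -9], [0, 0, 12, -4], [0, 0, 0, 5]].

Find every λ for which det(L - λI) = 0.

4, 5, 7, 12

L is upper triangular, so its eigenvalues are the diagonal entries.
Diagonal: 7, 4, 12, 5.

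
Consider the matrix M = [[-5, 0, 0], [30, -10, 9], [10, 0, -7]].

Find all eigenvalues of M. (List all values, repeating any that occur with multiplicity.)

-10, -7, -5

The characteristic polynomial is p(s) = det(sI - M).
Expanding the 3×3 determinant: p(s) = s^3 + 22s^2 + 155s + 350.
Try s = -5: p(-5) = 0, so -5 is a root.
Dividing by (s + 5) leaves s^2 + 17s + 70.
The quadratic factors as (s + 10)·(s + 7).
Eigenvalues: -10, -7, -5.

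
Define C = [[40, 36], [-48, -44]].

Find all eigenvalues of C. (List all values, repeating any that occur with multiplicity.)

-8, 4

det(C - rI) = (40 - r)(-44 - r) - (36)·(-48) = r^2 + 4r - 32.
This factors as (r + 8)·(r - 4) = 0.
Eigenvalues: -8, 4.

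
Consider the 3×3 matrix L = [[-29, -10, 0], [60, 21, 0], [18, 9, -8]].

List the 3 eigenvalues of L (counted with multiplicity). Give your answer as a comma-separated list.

-9, -8, 1

Compute the characteristic polynomial p(r) = det(rI - L).
Expanding the 3×3 determinant: p(r) = r^3 + 16r^2 + 55r - 72.
Since p(1) = 0, r = 1 is a root.
Factor out (r - 1): p(r) = (r - 1)·(r^2 + 17r + 72).
The quadratic factors as (r + 9)·(r + 8).
Eigenvalues: -9, -8, 1.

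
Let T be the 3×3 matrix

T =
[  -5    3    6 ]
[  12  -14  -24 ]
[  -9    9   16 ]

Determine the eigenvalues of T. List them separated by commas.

The characteristic polynomial is p(s) = det(sI - T).
Expanding the 3×3 determinant: p(s) = s^3 + 3s^2 - 4.
Since p(1) = 0, s = 1 is a root.
Dividing by (s - 1) leaves s^2 + 4s + 4.
The quadratic factor is (s + 2)^2.
Eigenvalues: -2, -2, 1.

-2, -2, 1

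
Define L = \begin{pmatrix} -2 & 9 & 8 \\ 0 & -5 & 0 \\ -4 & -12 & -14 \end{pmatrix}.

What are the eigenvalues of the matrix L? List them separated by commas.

-10, -6, -5

Set up det(rI - L) = 0.
Expanding the 3×3 determinant: p(r) = r^3 + 21r^2 + 140r + 300.
Rational-root test: r = -6 gives p(-6) = 0.
Factor out (r + 6): p(r) = (r + 6)·(r^2 + 15r + 50).
The quadratic factors as (r + 10)·(r + 5).
Eigenvalues: -10, -6, -5.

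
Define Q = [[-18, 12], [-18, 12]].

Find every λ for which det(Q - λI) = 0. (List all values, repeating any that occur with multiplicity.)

det(Q - λI) = (-18 - λ)(12 - λ) - (12)·(-18) = λ^2 + 6λ.
This factors as (λ + 6)·λ = 0.
Eigenvalues: -6, 0.

-6, 0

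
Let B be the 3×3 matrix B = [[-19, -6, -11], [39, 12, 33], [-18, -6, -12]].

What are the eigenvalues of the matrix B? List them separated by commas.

Set up det(λI - B) = 0.
Cofactor expansion gives p(λ) = λ^3 + 19λ^2 + 90λ + 72.
Since p(-6) = 0, λ = -6 is a root.
Dividing by (λ + 6) leaves λ^2 + 13λ + 12.
The quadratic factors as (λ + 12)·(λ + 1).
Eigenvalues: -12, -6, -1.

-12, -6, -1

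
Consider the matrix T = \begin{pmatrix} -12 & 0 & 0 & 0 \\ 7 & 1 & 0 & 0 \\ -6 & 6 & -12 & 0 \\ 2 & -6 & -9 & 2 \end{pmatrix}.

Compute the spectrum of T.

-12, -12, 1, 2

T is lower triangular, so its eigenvalues are the diagonal entries.
Diagonal: -12, 1, -12, 2.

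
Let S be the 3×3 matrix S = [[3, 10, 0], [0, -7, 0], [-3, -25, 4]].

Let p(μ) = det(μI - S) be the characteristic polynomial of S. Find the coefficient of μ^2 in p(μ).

0

The coefficient of μ^2 of det(μI - S) is −trace(S).
trace(S) = (3) + (-7) + (4) = 0, so the coefficient is 0.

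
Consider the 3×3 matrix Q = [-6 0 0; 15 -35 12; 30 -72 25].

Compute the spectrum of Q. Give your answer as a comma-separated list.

The characteristic polynomial is p(lambda) = det(lambda·I - Q).
Expanding the 3×3 determinant: p(lambda) = lambda^3 + 16·lambda^2 + 49·lambda - 66.
Since p(1) = 0, lambda = 1 is a root.
Dividing by (lambda - 1) leaves lambda^2 + 17·lambda + 66.
The quadratic factors as (lambda + 11)·(lambda + 6).
Eigenvalues: -11, -6, 1.

-11, -6, 1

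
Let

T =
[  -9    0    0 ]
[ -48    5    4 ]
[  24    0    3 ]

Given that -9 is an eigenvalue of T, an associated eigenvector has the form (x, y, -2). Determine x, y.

We need (T + 9I)v = 0.
T + 9I = [[0, 0, 0], [-48, 14, 4], [24, 0, 12]].
Row 1: (0)·x + (0)·y + (0)·-2 = 0
Row 2: (-48)·x + (14)·y + (4)·-2 = 0
Row 3: (24)·x + (0)·y + (12)·-2 = 0
Solving gives x = 1, y = 4.
Check: T·(1, 4, -2) = (-9, -36, 18) = -9·(1, 4, -2).

1, 4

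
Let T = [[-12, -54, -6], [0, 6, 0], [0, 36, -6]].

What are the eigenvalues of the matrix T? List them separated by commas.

-12, -6, 6

The characteristic polynomial is p(μ) = det(μI - T).
Expanding along the first row, p(μ) = μ^3 + 12μ^2 - 36μ - 432.
Try μ = -6: p(-6) = 0, so -6 is a root.
Factor out (μ + 6): p(μ) = (μ + 6)·(μ^2 + 6μ - 72).
The quadratic factors as (μ + 12)·(μ - 6).
Eigenvalues: -12, -6, 6.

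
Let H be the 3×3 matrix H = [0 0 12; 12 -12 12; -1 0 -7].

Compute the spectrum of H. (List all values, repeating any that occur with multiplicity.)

The characteristic polynomial is p(r) = det(rI - H).
Cofactor expansion gives p(r) = r^3 + 19r^2 + 96r + 144.
Rational-root test: r = -3 gives p(-3) = 0.
Dividing by (r + 3) leaves r^2 + 16r + 48.
The quadratic factors as (r + 12)·(r + 4).
Eigenvalues: -12, -4, -3.

-12, -4, -3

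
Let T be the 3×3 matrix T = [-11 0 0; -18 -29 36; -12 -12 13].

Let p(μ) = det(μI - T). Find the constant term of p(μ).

605

p(μ) = μ^3 + 27μ^2 + 231μ + 605.
The constant term is 605.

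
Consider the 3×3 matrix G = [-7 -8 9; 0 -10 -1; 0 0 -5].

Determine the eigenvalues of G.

-10, -7, -5

G is upper triangular, so its eigenvalues are the diagonal entries.
Diagonal: -7, -10, -5.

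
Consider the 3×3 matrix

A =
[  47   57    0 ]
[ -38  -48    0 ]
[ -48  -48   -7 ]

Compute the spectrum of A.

-10, -7, 9

Set up det(lambda·I - A) = 0.
Expanding the 3×3 determinant: p(lambda) = lambda^3 + 8·lambda^2 - 83·lambda - 630.
Try lambda = -7: p(-7) = 0, so -7 is a root.
Factor out (lambda + 7): p(lambda) = (lambda + 7)·(lambda^2 + lambda - 90).
The quadratic factors as (lambda + 10)·(lambda - 9).
Eigenvalues: -10, -7, 9.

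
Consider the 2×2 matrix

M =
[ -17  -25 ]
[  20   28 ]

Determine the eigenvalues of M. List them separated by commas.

det(M - tI) = (-17 - t)(28 - t) - (-25)·(20) = t^2 - 11t + 24.
This factors as (t - 3)·(t - 8) = 0.
Eigenvalues: 3, 8.

3, 8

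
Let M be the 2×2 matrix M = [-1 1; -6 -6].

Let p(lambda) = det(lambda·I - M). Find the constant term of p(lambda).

p(lambda) = lambda^2 + 7·lambda + 12.
The constant term is 12.

12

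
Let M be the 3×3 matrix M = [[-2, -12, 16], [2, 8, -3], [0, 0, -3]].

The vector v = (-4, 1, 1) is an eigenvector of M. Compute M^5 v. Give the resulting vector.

First find the eigenvalue: Mv = (12, -3, -3) = -3·(-4, 1, 1), so λ = -3.
Then M^5 v = λ^5·v = (-3)^5·(-4, 1, 1) = -243·(-4, 1, 1) = (972, -243, -243).

(972, -243, -243)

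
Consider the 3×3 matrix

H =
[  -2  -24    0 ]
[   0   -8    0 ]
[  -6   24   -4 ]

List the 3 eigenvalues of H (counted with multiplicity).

-8, -4, -2

The characteristic polynomial is p(r) = det(rI - H).
Expanding along the first row, p(r) = r^3 + 14r^2 + 56r + 64.
Try r = -2: p(-2) = 0, so -2 is a root.
Factor out (r + 2): p(r) = (r + 2)·(r^2 + 12r + 32).
The quadratic factors as (r + 8)·(r + 4).
Eigenvalues: -8, -4, -2.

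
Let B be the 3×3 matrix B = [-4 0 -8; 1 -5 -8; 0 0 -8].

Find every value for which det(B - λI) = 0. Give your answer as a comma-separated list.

-8, -5, -4

Compute the characteristic polynomial p(s) = det(sI - B).
Expanding along the first row, p(s) = s^3 + 17s^2 + 92s + 160.
Try s = -5: p(-5) = 0, so -5 is a root.
Dividing by (s + 5) leaves s^2 + 12s + 32.
The quadratic factors as (s + 8)·(s + 4).
Eigenvalues: -8, -5, -4.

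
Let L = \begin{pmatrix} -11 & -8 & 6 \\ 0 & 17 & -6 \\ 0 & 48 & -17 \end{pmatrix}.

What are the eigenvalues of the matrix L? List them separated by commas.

Compute the characteristic polynomial p(t) = det(tI - L).
Expanding the 3×3 determinant: p(t) = t^3 + 11t^2 - t - 11.
Since p(1) = 0, t = 1 is a root.
Factor out (t - 1): p(t) = (t - 1)·(t^2 + 12t + 11).
The quadratic factors as (t + 11)·(t + 1).
Eigenvalues: -11, -1, 1.

-11, -1, 1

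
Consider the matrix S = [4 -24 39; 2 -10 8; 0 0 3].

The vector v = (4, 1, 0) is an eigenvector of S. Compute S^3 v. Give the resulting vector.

First find the eigenvalue: Sv = (-8, -2, 0) = -2·(4, 1, 0), so λ = -2.
Then S^3 v = λ^3·v = (-2)^3·(4, 1, 0) = -8·(4, 1, 0) = (-32, -8, 0).

(-32, -8, 0)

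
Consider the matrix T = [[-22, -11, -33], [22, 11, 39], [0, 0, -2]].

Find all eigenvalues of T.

Compute the characteristic polynomial p(t) = det(tI - T).
Expanding the 3×3 determinant: p(t) = t^3 + 13t^2 + 22t.
Rational-root test: t = -11 gives p(-11) = 0.
Dividing by (t + 11) leaves t^2 + 2t.
The quadratic factors as (t + 2)·t.
Eigenvalues: -11, -2, 0.

-11, -2, 0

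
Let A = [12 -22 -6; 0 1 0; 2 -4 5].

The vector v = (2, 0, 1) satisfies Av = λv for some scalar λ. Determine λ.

Compute Av: A·(2, 0, 1) = (18, 0, 9).
Since Av = λv, compare component 1: 18 = λ·2, so λ = 9.

9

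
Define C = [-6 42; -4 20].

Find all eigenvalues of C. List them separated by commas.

6, 8

det(C - lambda·I) = (-6 - lambda)(20 - lambda) - (42)·(-4) = lambda^2 - 14·lambda + 48.
This factors as (lambda - 6)·(lambda - 8) = 0.
Eigenvalues: 6, 8.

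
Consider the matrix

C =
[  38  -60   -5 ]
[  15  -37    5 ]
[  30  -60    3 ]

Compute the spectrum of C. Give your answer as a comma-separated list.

The characteristic polynomial is p(s) = det(sI - C).
Cofactor expansion gives p(s) = s^3 - 4s^2 - 53s + 168.
Since p(3) = 0, s = 3 is a root.
Dividing by (s - 3) leaves s^2 - s - 56.
The quadratic factors as (s + 7)·(s - 8).
Eigenvalues: -7, 3, 8.

-7, 3, 8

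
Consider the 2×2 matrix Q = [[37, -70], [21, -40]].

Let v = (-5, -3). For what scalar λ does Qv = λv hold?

-5

Compute Qv: Q·(-5, -3) = (25, 15).
Since Qv = λv, compare component 1: 25 = λ·-5, so λ = -5.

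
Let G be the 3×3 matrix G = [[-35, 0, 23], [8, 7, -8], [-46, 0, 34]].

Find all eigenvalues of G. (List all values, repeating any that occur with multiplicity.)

Set up det(sI - G) = 0.
Expanding the 3×3 determinant: p(s) = s^3 - 6s^2 - 139s + 924.
Try s = -12: p(-12) = 0, so -12 is a root.
Dividing by (s + 12) leaves s^2 - 18s + 77.
The quadratic factors as (s - 7)·(s - 11).
Eigenvalues: -12, 7, 11.

-12, 7, 11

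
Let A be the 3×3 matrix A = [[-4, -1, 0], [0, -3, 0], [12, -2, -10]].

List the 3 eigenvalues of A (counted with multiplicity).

-10, -4, -3

Compute the characteristic polynomial p(lambda) = det(lambda·I - A).
Expanding the 3×3 determinant: p(lambda) = lambda^3 + 17·lambda^2 + 82·lambda + 120.
Rational-root test: lambda = -3 gives p(-3) = 0.
Dividing by (lambda + 3) leaves lambda^2 + 14·lambda + 40.
The quadratic factors as (lambda + 10)·(lambda + 4).
Eigenvalues: -10, -4, -3.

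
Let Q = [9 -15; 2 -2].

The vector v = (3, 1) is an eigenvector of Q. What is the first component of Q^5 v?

3072

First find the eigenvalue: Qv = (12, 4) = 4·(3, 1), so λ = 4.
Then Q^5 v = λ^5·v = 4^5·(3, 1) = 1024·(3, 1) = (3072, 1024).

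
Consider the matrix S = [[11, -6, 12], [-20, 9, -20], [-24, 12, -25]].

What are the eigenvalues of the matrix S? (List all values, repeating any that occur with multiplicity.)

-3, -1, -1

Compute the characteristic polynomial p(λ) = det(λI - S).
Expanding the 3×3 determinant: p(λ) = λ^3 + 5λ^2 + 7λ + 3.
Rational-root test: λ = -1 gives p(-1) = 0.
Dividing by (λ + 1) leaves λ^2 + 4λ + 3.
The quadratic factors as (λ + 3)·(λ + 1).
Eigenvalues: -3, -1, -1.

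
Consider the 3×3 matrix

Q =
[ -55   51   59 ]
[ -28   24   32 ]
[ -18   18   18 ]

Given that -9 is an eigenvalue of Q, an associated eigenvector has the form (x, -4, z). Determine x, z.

-7, -2

We need (Q + 9I)v = 0.
Q + 9I = [[-46, 51, 59], [-28, 33, 32], [-18, 18, 27]].
Row 1: (-46)·x + (51)·-4 + (59)·z = 0
Row 2: (-28)·x + (33)·-4 + (32)·z = 0
Row 3: (-18)·x + (18)·-4 + (27)·z = 0
Solving gives x = -7, z = -2.
Check: Q·(-7, -4, -2) = (63, 36, 18) = -9·(-7, -4, -2).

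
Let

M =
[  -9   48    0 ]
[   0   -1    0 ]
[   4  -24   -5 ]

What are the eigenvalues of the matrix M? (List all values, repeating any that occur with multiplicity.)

-9, -5, -1

Set up det(tI - M) = 0.
Expanding the 3×3 determinant: p(t) = t^3 + 15t^2 + 59t + 45.
Since p(-1) = 0, t = -1 is a root.
Factor out (t + 1): p(t) = (t + 1)·(t^2 + 14t + 45).
The quadratic factors as (t + 9)·(t + 5).
Eigenvalues: -9, -5, -1.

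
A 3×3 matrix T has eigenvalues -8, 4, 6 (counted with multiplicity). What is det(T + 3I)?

If T has eigenvalues -8, 4, 6, then T + 3I has eigenvalues -5, 7, 9.
det(T + 3I) = (-5) · (7) · (9) = -315.

-315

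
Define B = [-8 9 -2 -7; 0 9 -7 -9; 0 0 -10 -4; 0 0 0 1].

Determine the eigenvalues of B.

-10, -8, 1, 9

B is upper triangular, so its eigenvalues are the diagonal entries.
Diagonal: -8, 9, -10, 1.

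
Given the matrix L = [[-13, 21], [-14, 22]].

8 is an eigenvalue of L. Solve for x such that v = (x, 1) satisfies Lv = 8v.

We need (L - 8I)v = 0.
L - 8I = [[-21, 21], [-14, 14]].
Row 1: (-21)·x + (21)·1 = 0
Row 2: (-14)·x + (14)·1 = 0
Solving gives x = 1.
Check: L·(1, 1) = (8, 8) = 8·(1, 1).

1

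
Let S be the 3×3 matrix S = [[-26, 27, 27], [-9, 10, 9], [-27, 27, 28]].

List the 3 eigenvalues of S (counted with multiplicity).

Set up det(sI - S) = 0.
Expanding the 3×3 determinant: p(s) = s^3 - 12s^2 + 21s - 10.
Rational-root test: s = 10 gives p(10) = 0.
Dividing by (s - 10) leaves s^2 - 2s + 1.
The quadratic factor is (s - 1)^2.
Eigenvalues: 1, 1, 10.

1, 1, 10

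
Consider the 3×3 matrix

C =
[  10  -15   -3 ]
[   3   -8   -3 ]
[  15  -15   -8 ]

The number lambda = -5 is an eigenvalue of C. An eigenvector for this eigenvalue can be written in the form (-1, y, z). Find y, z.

-1, 0

We need (C + 5I)v = 0.
C + 5I = [[15, -15, -3], [3, -3, -3], [15, -15, -3]].
Row 1: (15)·-1 + (-15)·y + (-3)·z = 0
Row 2: (3)·-1 + (-3)·y + (-3)·z = 0
Row 3: (15)·-1 + (-15)·y + (-3)·z = 0
Solving gives y = -1, z = 0.
Check: C·(-1, -1, 0) = (5, 5, 0) = -5·(-1, -1, 0).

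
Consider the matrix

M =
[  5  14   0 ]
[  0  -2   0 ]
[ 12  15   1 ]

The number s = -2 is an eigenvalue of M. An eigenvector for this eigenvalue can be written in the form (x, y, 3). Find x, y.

-2, 1

We need (M + 2I)v = 0.
M + 2I = [[7, 14, 0], [0, 0, 0], [12, 15, 3]].
Row 1: (7)·x + (14)·y + (0)·3 = 0
Row 2: (0)·x + (0)·y + (0)·3 = 0
Row 3: (12)·x + (15)·y + (3)·3 = 0
Solving gives x = -2, y = 1.
Check: M·(-2, 1, 3) = (4, -2, -6) = -2·(-2, 1, 3).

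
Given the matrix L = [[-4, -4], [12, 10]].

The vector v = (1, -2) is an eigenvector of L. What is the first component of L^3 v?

First find the eigenvalue: Lv = (4, -8) = 4·(1, -2), so λ = 4.
Then L^3 v = λ^3·v = 4^3·(1, -2) = 64·(1, -2) = (64, -128).

64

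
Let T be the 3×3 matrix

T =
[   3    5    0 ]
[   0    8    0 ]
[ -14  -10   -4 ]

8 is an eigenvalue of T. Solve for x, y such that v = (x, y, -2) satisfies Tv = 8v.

We need (T - 8I)v = 0.
T - 8I = [[-5, 5, 0], [0, 0, 0], [-14, -10, -12]].
Row 1: (-5)·x + (5)·y + (0)·-2 = 0
Row 2: (0)·x + (0)·y + (0)·-2 = 0
Row 3: (-14)·x + (-10)·y + (-12)·-2 = 0
Solving gives x = 1, y = 1.
Check: T·(1, 1, -2) = (8, 8, -16) = 8·(1, 1, -2).

1, 1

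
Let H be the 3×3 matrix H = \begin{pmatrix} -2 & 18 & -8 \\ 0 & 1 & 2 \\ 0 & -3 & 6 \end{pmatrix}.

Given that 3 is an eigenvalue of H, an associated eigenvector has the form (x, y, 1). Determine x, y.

2, 1

We need (H - 3I)v = 0.
H - 3I = [[-5, 18, -8], [0, -2, 2], [0, -3, 3]].
Row 1: (-5)·x + (18)·y + (-8)·1 = 0
Row 2: (0)·x + (-2)·y + (2)·1 = 0
Row 3: (0)·x + (-3)·y + (3)·1 = 0
Solving gives x = 2, y = 1.
Check: H·(2, 1, 1) = (6, 3, 3) = 3·(2, 1, 1).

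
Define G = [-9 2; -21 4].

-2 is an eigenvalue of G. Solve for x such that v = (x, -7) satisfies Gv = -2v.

We need (G + 2I)v = 0.
G + 2I = [[-7, 2], [-21, 6]].
Row 1: (-7)·x + (2)·-7 = 0
Row 2: (-21)·x + (6)·-7 = 0
Solving gives x = -2.
Check: G·(-2, -7) = (4, 14) = -2·(-2, -7).

-2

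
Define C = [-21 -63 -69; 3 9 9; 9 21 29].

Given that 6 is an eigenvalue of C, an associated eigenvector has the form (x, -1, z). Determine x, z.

10, -3

We need (C - 6I)v = 0.
C - 6I = [[-27, -63, -69], [3, 3, 9], [9, 21, 23]].
Row 1: (-27)·x + (-63)·-1 + (-69)·z = 0
Row 2: (3)·x + (3)·-1 + (9)·z = 0
Row 3: (9)·x + (21)·-1 + (23)·z = 0
Solving gives x = 10, z = -3.
Check: C·(10, -1, -3) = (60, -6, -18) = 6·(10, -1, -3).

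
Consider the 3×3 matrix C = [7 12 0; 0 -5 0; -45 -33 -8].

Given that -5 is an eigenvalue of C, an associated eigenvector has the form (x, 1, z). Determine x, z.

We need (C + 5I)v = 0.
C + 5I = [[12, 12, 0], [0, 0, 0], [-45, -33, -3]].
Row 1: (12)·x + (12)·1 + (0)·z = 0
Row 2: (0)·x + (0)·1 + (0)·z = 0
Row 3: (-45)·x + (-33)·1 + (-3)·z = 0
Solving gives x = -1, z = 4.
Check: C·(-1, 1, 4) = (5, -5, -20) = -5·(-1, 1, 4).

-1, 4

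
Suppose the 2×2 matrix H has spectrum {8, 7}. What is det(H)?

56

det(H) is the product of the eigenvalues: (8) · (7) = 56.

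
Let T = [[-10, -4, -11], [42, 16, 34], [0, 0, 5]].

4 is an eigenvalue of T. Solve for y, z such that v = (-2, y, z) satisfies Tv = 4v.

7, 0

We need (T - 4I)v = 0.
T - 4I = [[-14, -4, -11], [42, 12, 34], [0, 0, 1]].
Row 1: (-14)·-2 + (-4)·y + (-11)·z = 0
Row 2: (42)·-2 + (12)·y + (34)·z = 0
Row 3: (0)·-2 + (0)·y + (1)·z = 0
Solving gives y = 7, z = 0.
Check: T·(-2, 7, 0) = (-8, 28, 0) = 4·(-2, 7, 0).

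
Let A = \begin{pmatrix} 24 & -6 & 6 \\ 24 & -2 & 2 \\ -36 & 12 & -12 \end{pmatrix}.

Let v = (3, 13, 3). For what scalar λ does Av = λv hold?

4

Compute Av: A·(3, 13, 3) = (12, 52, 12).
Since Av = λv, compare component 1: 12 = λ·3, so λ = 4.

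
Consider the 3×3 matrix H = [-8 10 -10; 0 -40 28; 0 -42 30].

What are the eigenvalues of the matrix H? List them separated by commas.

-12, -8, 2

Compute the characteristic polynomial p(λ) = det(λI - H).
Expanding the 3×3 determinant: p(λ) = λ^3 + 18λ^2 + 56λ - 192.
Rational-root test: λ = 2 gives p(2) = 0.
Factor out (λ - 2): p(λ) = (λ - 2)·(λ^2 + 20λ + 96).
The quadratic factors as (λ + 12)·(λ + 8).
Eigenvalues: -12, -8, 2.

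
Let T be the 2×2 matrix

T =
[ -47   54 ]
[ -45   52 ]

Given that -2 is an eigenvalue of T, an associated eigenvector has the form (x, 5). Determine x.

6

We need (T + 2I)v = 0.
T + 2I = [[-45, 54], [-45, 54]].
Row 1: (-45)·x + (54)·5 = 0
Row 2: (-45)·x + (54)·5 = 0
Solving gives x = 6.
Check: T·(6, 5) = (-12, -10) = -2·(6, 5).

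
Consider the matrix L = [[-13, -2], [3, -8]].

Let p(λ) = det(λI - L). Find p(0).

p(0) = det(0·I − L) = det(−L) = (−1)^2·det(L).
det(L) = 110, so p(0) = 110.

110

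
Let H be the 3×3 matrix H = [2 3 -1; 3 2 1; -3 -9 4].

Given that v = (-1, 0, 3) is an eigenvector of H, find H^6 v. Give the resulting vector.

(-15625, 0, 46875)

First find the eigenvalue: Hv = (-5, 0, 15) = 5·(-1, 0, 3), so λ = 5.
Then H^6 v = λ^6·v = 5^6·(-1, 0, 3) = 15625·(-1, 0, 3) = (-15625, 0, 46875).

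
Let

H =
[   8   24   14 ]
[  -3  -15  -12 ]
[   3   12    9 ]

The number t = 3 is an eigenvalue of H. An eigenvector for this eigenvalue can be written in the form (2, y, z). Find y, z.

-1, 1

We need (H - 3I)v = 0.
H - 3I = [[5, 24, 14], [-3, -18, -12], [3, 12, 6]].
Row 1: (5)·2 + (24)·y + (14)·z = 0
Row 2: (-3)·2 + (-18)·y + (-12)·z = 0
Row 3: (3)·2 + (12)·y + (6)·z = 0
Solving gives y = -1, z = 1.
Check: H·(2, -1, 1) = (6, -3, 3) = 3·(2, -1, 1).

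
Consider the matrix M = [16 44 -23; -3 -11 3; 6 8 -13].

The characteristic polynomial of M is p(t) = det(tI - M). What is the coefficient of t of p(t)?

p(t) = t^3 + 8t^2 + 5t - 14.
The coefficient of t is 5.

5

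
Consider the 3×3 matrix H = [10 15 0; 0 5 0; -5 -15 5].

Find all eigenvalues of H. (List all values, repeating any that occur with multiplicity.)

Set up det(sI - H) = 0.
Expanding the 3×3 determinant: p(s) = s^3 - 20s^2 + 125s - 250.
Since p(10) = 0, s = 10 is a root.
Dividing by (s - 10) leaves s^2 - 10s + 25.
The quadratic factor is (s - 5)^2.
Eigenvalues: 5, 5, 10.

5, 5, 10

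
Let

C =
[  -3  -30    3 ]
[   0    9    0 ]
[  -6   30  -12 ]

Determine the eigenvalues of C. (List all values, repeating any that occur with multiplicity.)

The characteristic polynomial is p(μ) = det(μI - C).
Expanding along the first row, p(μ) = μ^3 + 6μ^2 - 81μ - 486.
Rational-root test: μ = -6 gives p(-6) = 0.
Dividing by (μ + 6) leaves μ^2 - 81.
The quadratic factors as (μ + 9)·(μ - 9).
Eigenvalues: -9, -6, 9.

-9, -6, 9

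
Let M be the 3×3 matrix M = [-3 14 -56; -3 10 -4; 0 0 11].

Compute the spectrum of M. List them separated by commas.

Set up det(λI - M) = 0.
Expanding along the first row, p(λ) = λ^3 - 18λ^2 + 89λ - 132.
Try λ = 3: p(3) = 0, so 3 is a root.
Factor out (λ - 3): p(λ) = (λ - 3)·(λ^2 - 15λ + 44).
The quadratic factors as (λ - 4)·(λ - 11).
Eigenvalues: 3, 4, 11.

3, 4, 11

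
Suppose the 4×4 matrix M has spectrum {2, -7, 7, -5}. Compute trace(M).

trace(M) is the sum of the eigenvalues: (2) + (-7) + (7) + (-5) = -3.

-3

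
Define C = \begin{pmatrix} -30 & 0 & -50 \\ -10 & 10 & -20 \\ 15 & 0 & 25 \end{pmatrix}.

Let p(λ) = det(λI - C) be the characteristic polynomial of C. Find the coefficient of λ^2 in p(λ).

The coefficient of λ^2 of det(λI - C) is −trace(C).
trace(C) = (-30) + (10) + (25) = 5, so the coefficient is -5.

-5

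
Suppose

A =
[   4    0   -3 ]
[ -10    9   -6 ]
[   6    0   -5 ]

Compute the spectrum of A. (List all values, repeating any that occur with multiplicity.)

-2, 1, 9

The characteristic polynomial is p(t) = det(tI - A).
Expanding the 3×3 determinant: p(t) = t^3 - 8t^2 - 11t + 18.
Try t = 1: p(1) = 0, so 1 is a root.
Dividing by (t - 1) leaves t^2 - 7t - 18.
The quadratic factors as (t + 2)·(t - 9).
Eigenvalues: -2, 1, 9.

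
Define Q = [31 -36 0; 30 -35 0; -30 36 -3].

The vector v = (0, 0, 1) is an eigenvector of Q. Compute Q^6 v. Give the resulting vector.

(0, 0, 729)

First find the eigenvalue: Qv = (0, 0, -3) = -3·(0, 0, 1), so λ = -3.
Then Q^6 v = λ^6·v = (-3)^6·(0, 0, 1) = 729·(0, 0, 1) = (0, 0, 729).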